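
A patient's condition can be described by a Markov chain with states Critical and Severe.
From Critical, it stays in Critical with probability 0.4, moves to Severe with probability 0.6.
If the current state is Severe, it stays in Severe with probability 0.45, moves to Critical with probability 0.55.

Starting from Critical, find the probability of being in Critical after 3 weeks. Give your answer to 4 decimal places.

Propagate the distribution vector 3 weeks from Critical.
After 0 weeks: (1.0000, 0.0000)
After 1 week: (0.4000, 0.6000)
After 2 weeks: (0.4900, 0.5100)
After 3 weeks: (0.4765, 0.5235)
P(in Critical after 3 weeks) = 0.4765

0.4765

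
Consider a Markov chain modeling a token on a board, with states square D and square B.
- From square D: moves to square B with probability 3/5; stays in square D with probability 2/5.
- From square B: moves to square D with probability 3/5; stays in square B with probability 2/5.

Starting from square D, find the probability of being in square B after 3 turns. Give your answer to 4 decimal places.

0.5040

Propagate the distribution vector 3 turns from square D.
After 0 turns: (1.0000, 0.0000)
After 1 turn: (0.4000, 0.6000)
After 2 turns: (0.5200, 0.4800)
After 3 turns: (0.4960, 0.5040)
P(in square B after 3 turns) = 0.5040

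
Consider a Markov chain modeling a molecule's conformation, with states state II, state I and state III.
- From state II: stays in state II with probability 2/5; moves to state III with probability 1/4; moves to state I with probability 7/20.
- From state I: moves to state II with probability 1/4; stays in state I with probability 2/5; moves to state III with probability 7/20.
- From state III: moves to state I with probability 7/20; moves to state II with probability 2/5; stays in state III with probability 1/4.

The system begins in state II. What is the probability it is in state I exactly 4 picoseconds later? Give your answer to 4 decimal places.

Propagate the distribution vector 4 picoseconds from state II.
After 0 picoseconds: (1.0000, 0.0000, 0.0000)
After 1 picosecond: (0.4000, 0.3500, 0.2500)
After 2 picoseconds: (0.3475, 0.3675, 0.2850)
After 3 picoseconds: (0.3449, 0.3684, 0.2868)
After 4 picoseconds: (0.3447, 0.3684, 0.2868)
P(in state I after 4 picoseconds) = 0.3684

0.3684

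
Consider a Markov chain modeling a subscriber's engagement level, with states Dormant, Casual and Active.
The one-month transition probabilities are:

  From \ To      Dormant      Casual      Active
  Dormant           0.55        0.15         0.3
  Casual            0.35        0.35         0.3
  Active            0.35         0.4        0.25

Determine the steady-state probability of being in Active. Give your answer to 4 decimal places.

0.2857

Let the stationary distribution be π with π = πP and π_1 + π_2 + π_3 = 1.
π_1 = 0.55·π_1 + 0.35·π_2 + 0.35·π_3
π_2 = 0.15·π_1 + 0.35·π_2 + 0.4·π_3
Solving with the normalization constraint gives π = (0.4375, 0.2768, 0.2857).
So the stationary probability of Active is 0.2857.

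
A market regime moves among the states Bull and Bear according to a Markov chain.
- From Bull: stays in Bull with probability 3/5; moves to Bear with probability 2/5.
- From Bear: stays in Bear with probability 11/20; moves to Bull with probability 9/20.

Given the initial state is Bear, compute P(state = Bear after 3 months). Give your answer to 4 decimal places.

Propagate the distribution vector 3 months from Bear.
After 0 months: (0.0000, 1.0000)
After 1 month: (0.4500, 0.5500)
After 2 months: (0.5175, 0.4825)
After 3 months: (0.5276, 0.4724)
P(in Bear after 3 months) = 0.4724

0.4724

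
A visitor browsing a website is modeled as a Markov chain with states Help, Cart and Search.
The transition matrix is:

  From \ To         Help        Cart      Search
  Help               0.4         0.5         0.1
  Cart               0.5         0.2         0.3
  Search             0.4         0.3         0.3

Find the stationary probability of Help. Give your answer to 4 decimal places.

0.4352

Let the stationary distribution be π with π = πP and π_1 + π_2 + π_3 = 1.
π_1 = 0.4·π_1 + 0.5·π_2 + 0.4·π_3
π_2 = 0.5·π_1 + 0.2·π_2 + 0.3·π_3
Solving with the normalization constraint gives π = (0.4352, 0.3519, 0.2130).
So the stationary probability of Help is 0.4352.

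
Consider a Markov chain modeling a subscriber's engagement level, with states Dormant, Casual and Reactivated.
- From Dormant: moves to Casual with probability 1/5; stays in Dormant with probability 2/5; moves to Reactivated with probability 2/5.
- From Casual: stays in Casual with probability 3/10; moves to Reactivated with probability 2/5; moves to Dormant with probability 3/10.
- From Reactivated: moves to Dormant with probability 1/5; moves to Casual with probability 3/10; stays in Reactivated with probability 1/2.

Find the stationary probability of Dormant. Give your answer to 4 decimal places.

0.2840

Let the stationary distribution be π with π = πP and π_1 + π_2 + π_3 = 1.
π_1 = 0.4·π_1 + 0.3·π_2 + 0.2·π_3
π_2 = 0.2·π_1 + 0.3·π_2 + 0.3·π_3
Solving with the normalization constraint gives π = (0.2840, 0.2716, 0.4444).
So the stationary probability of Dormant is 0.2840.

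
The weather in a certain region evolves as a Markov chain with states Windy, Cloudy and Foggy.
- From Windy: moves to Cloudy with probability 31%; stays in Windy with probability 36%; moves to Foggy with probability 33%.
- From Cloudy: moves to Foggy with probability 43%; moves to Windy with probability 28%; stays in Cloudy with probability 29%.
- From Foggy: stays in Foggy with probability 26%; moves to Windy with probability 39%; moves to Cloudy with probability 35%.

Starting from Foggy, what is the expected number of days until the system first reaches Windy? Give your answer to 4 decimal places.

Let t(s) be the expected number of days to first reach Windy from state s, with t(Windy) = 0. Conditioning on the first day:
t(Cloudy) = 1 + 0.29·t(Cloudy) + 0.43·t(Foggy)
t(Foggy) = 1 + 0.35·t(Cloudy) + 0.26·t(Foggy)
Solving: t(Cloudy) = 3.1208, t(Foggy) = 2.8274.
Expected days from Foggy to Windy: 2.8274.

2.8274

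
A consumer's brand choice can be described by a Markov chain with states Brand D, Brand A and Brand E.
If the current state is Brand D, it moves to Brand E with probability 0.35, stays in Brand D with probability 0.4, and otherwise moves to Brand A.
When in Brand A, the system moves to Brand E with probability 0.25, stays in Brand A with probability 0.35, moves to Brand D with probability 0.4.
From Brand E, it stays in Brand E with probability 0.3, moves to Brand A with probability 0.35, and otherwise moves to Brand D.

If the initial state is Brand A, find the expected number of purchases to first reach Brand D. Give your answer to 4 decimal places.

Let t(s) be the expected number of purchases to first reach Brand D from state s, with t(Brand D) = 0. Conditioning on the first purchase:
t(Brand A) = 1 + 0.35·t(Brand A) + 0.25·t(Brand E)
t(Brand E) = 1 + 0.35·t(Brand A) + 0.3·t(Brand E)
Solving: t(Brand A) = 2.5850, t(Brand E) = 2.7211.
Expected purchases from Brand A to Brand D: 2.5850.

2.5850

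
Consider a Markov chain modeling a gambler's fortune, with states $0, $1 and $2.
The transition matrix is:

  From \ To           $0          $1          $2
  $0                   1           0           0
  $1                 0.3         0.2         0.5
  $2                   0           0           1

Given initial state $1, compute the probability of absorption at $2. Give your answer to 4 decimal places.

Let h(s) be the probability of absorption at $2 starting from transient state s. Then h($2) = 1 and h($0) = 0. By first-step analysis:
h($1) = 0.3·0 + 0.2·h($1) + 0.5·1
Solving: h($1) = 0.6250.
Starting from $1, the probability is 0.6250.

0.6250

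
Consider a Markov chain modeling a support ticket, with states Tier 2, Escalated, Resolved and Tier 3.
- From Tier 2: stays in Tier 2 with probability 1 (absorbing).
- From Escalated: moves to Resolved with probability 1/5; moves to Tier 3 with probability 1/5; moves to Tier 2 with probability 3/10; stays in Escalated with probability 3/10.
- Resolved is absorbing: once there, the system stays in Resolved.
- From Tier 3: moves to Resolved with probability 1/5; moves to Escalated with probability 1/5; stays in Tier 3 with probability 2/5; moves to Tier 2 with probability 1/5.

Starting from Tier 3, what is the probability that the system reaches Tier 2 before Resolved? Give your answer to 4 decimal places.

Let h(s) be the probability of absorption at Tier 2 starting from transient state s. Then h(Tier 2) = 1 and h(Resolved) = 0. By first-step analysis:
h(Escalated) = 0.3·1 + 0.3·h(Escalated) + 0.2·0 + 0.2·h(Tier 3)
h(Tier 3) = 0.2·1 + 0.2·h(Escalated) + 0.2·0 + 0.4·h(Tier 3)
Solving: h(Escalated) = 0.5789, h(Tier 3) = 0.5263.
Starting from Tier 3, the probability is 0.5263.

0.5263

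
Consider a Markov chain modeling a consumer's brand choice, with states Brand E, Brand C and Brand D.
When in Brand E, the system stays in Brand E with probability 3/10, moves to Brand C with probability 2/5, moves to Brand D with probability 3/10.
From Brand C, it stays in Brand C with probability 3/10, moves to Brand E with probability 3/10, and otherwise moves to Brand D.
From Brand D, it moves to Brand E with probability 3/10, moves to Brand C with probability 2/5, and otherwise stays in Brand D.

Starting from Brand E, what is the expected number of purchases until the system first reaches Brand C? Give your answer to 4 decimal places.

2.5000

Let t(s) be the expected number of purchases to first reach Brand C from state s, with t(Brand C) = 0. Conditioning on the first purchase:
t(Brand E) = 1 + 0.3·t(Brand E) + 0.3·t(Brand D)
t(Brand D) = 1 + 0.3·t(Brand E) + 0.3·t(Brand D)
Solving: t(Brand E) = 2.5000, t(Brand D) = 2.5000.
Expected purchases from Brand E to Brand C: 2.5000.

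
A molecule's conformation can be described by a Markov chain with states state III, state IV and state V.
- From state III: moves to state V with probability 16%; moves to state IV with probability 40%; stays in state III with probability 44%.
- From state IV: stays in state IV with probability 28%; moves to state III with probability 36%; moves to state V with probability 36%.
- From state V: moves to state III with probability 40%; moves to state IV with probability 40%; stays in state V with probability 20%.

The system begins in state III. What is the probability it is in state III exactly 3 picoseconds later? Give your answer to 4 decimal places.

0.4020

Propagate the distribution vector 3 picoseconds from state III.
After 0 picoseconds: (1.0000, 0.0000, 0.0000)
After 1 picosecond: (0.4400, 0.4000, 0.1600)
After 2 picoseconds: (0.4016, 0.3520, 0.2464)
After 3 picoseconds: (0.4020, 0.3578, 0.2403)
P(in state III after 3 picoseconds) = 0.4020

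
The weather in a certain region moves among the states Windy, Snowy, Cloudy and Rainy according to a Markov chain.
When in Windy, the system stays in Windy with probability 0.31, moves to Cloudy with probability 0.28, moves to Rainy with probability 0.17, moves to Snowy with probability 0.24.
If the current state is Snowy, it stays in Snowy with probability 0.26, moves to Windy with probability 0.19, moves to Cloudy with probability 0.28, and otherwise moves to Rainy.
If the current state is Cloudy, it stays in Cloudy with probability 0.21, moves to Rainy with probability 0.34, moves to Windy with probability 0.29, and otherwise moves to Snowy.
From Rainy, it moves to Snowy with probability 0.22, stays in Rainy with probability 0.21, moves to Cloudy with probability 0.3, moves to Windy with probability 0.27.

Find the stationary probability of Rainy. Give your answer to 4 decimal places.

0.2470

Let the stationary distribution be π with π = πP and π_1 + π_2 + π_3 + π_4 = 1.
π_1 = 0.31·π_1 + 0.19·π_2 + 0.29·π_3 + 0.27·π_4
π_2 = 0.24·π_1 + 0.26·π_2 + 0.16·π_3 + 0.22·π_4
π_3 = 0.28·π_1 + 0.28·π_2 + 0.21·π_3 + 0.3·π_4
Solving with the normalization constraint gives π = (0.2686, 0.2181, 0.2663, 0.2470).
So the stationary probability of Rainy is 0.2470.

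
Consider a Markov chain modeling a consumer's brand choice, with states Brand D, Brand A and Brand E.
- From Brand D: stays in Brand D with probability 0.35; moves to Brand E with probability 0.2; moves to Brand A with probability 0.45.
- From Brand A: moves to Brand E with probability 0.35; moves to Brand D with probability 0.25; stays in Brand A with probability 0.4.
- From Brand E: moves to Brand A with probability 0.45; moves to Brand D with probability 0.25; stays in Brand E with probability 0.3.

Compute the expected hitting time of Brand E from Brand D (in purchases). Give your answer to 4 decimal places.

Let t(s) be the expected number of purchases to first reach Brand E from state s, with t(Brand E) = 0. Conditioning on the first purchase:
t(Brand D) = 1 + 0.35·t(Brand D) + 0.45·t(Brand A)
t(Brand A) = 1 + 0.25·t(Brand D) + 0.4·t(Brand A)
Solving: t(Brand D) = 3.7838, t(Brand A) = 3.2432.
Expected purchases from Brand D to Brand E: 3.7838.

3.7838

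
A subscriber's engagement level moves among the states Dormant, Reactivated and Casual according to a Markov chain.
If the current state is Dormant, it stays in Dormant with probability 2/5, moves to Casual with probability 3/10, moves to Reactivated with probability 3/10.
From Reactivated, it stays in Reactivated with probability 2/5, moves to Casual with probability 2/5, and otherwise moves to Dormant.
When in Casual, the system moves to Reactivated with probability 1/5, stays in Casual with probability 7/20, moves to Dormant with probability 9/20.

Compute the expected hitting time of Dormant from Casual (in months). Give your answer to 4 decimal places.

2.5806

Let t(s) be the expected number of months to first reach Dormant from state s, with t(Dormant) = 0. Conditioning on the first month:
t(Reactivated) = 1 + 0.4·t(Reactivated) + 0.4·t(Casual)
t(Casual) = 1 + 0.2·t(Reactivated) + 0.35·t(Casual)
Solving: t(Reactivated) = 3.3871, t(Casual) = 2.5806.
Expected months from Casual to Dormant: 2.5806.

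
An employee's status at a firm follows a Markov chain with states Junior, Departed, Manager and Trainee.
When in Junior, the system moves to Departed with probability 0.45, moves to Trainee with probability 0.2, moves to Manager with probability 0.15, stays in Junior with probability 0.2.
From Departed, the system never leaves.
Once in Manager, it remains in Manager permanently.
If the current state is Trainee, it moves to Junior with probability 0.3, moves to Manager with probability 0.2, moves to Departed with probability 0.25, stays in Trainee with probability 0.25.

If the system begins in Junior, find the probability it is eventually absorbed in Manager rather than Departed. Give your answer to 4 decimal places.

Let h(s) be the probability of absorption at Manager starting from transient state s. Then h(Manager) = 1 and h(Departed) = 0. By first-step analysis:
h(Junior) = 0.2·h(Junior) + 0.45·0 + 0.15·1 + 0.2·h(Trainee)
h(Trainee) = 0.3·h(Junior) + 0.25·0 + 0.2·1 + 0.25·h(Trainee)
Solving: h(Junior) = 0.2824, h(Trainee) = 0.3796.
Starting from Junior, the probability is 0.2824.

0.2824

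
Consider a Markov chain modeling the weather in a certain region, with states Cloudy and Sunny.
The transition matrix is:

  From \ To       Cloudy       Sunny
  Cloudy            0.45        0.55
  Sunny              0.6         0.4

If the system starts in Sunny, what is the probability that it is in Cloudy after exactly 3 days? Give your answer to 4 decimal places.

Propagate the distribution vector 3 days from Sunny.
After 0 days: (0.0000, 1.0000)
After 1 day: (0.6000, 0.4000)
After 2 days: (0.5100, 0.4900)
After 3 days: (0.5235, 0.4765)
P(in Cloudy after 3 days) = 0.5235

0.5235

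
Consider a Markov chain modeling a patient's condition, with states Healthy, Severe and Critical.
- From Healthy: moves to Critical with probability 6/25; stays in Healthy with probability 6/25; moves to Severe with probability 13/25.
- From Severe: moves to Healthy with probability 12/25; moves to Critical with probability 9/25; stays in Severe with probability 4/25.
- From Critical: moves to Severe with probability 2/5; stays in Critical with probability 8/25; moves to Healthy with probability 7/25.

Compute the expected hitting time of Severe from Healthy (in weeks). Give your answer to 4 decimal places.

Let t(s) be the expected number of weeks to first reach Severe from state s, with t(Severe) = 0. Conditioning on the first week:
t(Healthy) = 1 + 0.24·t(Healthy) + 0.24·t(Critical)
t(Critical) = 1 + 0.28·t(Healthy) + 0.32·t(Critical)
Solving: t(Healthy) = 2.0463, t(Critical) = 2.3132.
Expected weeks from Healthy to Severe: 2.0463.

2.0463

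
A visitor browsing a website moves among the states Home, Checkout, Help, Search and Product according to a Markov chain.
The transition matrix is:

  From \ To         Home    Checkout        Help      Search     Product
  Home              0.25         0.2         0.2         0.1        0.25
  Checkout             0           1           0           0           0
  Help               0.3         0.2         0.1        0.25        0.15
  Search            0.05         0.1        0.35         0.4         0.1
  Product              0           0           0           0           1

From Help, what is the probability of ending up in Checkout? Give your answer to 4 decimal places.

0.5221

Let h(s) be the probability of absorption at Checkout starting from transient state s. Then h(Checkout) = 1 and h(Product) = 0. By first-step analysis:
h(Home) = 0.25·h(Home) + 0.2·1 + 0.2·h(Help) + 0.1·h(Search) + 0.25·0
h(Help) = 0.3·h(Home) + 0.2·1 + 0.1·h(Help) + 0.25·h(Search) + 0.15·0
h(Search) = 0.05·h(Home) + 0.1·1 + 0.35·h(Help) + 0.4·h(Search) + 0.1·0
Solving: h(Home) = 0.4740, h(Help) = 0.5221, h(Search) = 0.5107.
Starting from Help, the probability is 0.5221.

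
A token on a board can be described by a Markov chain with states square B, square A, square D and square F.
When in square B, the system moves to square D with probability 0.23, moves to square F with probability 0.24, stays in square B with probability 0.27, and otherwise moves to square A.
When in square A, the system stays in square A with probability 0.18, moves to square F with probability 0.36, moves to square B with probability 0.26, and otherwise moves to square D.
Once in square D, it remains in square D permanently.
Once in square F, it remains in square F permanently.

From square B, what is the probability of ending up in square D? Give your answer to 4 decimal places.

0.4531

Let h(s) be the probability of absorption at square D starting from transient state s. Then h(square D) = 1 and h(square F) = 0. By first-step analysis:
h(square B) = 0.27·h(square B) + 0.26·h(square A) + 0.23·1 + 0.24·0
h(square A) = 0.26·h(square B) + 0.18·h(square A) + 0.2·1 + 0.36·0
Solving: h(square B) = 0.4531, h(square A) = 0.3876.
Starting from square B, the probability is 0.4531.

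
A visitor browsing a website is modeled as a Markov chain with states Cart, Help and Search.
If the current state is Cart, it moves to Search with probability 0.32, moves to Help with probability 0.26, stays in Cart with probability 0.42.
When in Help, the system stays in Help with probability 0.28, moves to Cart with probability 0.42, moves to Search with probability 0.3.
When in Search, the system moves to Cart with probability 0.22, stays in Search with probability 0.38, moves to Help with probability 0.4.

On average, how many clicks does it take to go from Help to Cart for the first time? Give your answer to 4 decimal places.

2.8186

Let t(s) be the expected number of clicks to first reach Cart from state s, with t(Cart) = 0. Conditioning on the first click:
t(Help) = 1 + 0.28·t(Help) + 0.3·t(Search)
t(Search) = 1 + 0.4·t(Help) + 0.38·t(Search)
Solving: t(Help) = 2.8186, t(Search) = 3.4314.
Expected clicks from Help to Cart: 2.8186.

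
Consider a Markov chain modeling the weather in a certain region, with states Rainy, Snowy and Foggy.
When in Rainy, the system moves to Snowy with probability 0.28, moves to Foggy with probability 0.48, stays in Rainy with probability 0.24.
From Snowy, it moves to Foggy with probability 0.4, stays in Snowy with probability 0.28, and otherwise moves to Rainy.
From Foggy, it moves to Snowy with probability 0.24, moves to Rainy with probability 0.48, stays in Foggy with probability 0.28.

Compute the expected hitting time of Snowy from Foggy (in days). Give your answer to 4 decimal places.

Let t(s) be the expected number of days to first reach Snowy from state s, with t(Snowy) = 0. Conditioning on the first day:
t(Rainy) = 1 + 0.24·t(Rainy) + 0.48·t(Foggy)
t(Foggy) = 1 + 0.48·t(Rainy) + 0.28·t(Foggy)
Solving: t(Rainy) = 3.7879, t(Foggy) = 3.9141.
Expected days from Foggy to Snowy: 3.9141.

3.9141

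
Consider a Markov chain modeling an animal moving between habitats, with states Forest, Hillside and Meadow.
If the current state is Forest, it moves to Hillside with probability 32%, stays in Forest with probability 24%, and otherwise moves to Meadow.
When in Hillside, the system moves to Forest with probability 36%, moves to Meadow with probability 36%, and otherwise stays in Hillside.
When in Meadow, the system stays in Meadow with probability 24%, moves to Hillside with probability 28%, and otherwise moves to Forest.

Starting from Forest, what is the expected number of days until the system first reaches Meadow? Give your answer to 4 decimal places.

Let t(s) be the expected number of days to first reach Meadow from state s, with t(Meadow) = 0. Conditioning on the first day:
t(Forest) = 1 + 0.24·t(Forest) + 0.32·t(Hillside)
t(Hillside) = 1 + 0.36·t(Forest) + 0.28·t(Hillside)
Solving: t(Forest) = 2.4074, t(Hillside) = 2.5926.
Expected days from Forest to Meadow: 2.4074.

2.4074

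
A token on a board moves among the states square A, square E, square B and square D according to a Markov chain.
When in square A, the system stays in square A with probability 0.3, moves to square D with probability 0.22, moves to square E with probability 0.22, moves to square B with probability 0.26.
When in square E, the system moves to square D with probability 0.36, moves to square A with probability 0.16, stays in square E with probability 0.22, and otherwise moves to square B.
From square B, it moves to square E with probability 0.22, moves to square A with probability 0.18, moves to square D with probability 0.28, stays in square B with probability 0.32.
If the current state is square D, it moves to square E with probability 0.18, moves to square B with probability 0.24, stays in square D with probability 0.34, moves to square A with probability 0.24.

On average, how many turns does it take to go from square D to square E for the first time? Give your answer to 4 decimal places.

Let t(s) be the expected number of turns to first reach square E from state s, with t(square E) = 0. Conditioning on the first turn:
t(square A) = 1 + 0.3·t(square A) + 0.26·t(square B) + 0.22·t(square D)
t(square B) = 1 + 0.18·t(square A) + 0.32·t(square B) + 0.28·t(square D)
t(square D) = 1 + 0.24·t(square A) + 0.24·t(square B) + 0.34·t(square D)
Solving: t(square A) = 4.7787, t(square B) = 4.7926, t(square D) = 4.9956.
Expected turns from square D to square E: 4.9956.

4.9956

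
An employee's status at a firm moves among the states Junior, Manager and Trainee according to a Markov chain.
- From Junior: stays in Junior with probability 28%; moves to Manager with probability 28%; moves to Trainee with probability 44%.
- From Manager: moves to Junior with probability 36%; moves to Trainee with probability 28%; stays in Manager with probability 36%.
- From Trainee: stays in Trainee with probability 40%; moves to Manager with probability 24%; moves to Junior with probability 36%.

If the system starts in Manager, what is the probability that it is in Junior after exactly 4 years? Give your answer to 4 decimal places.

0.3333

Propagate the distribution vector 4 years from Manager.
After 0 years: (0.0000, 1.0000, 0.0000)
After 1 year: (0.3600, 0.3600, 0.2800)
After 2 years: (0.3312, 0.2976, 0.3712)
After 3 years: (0.3335, 0.2890, 0.3775)
After 4 years: (0.3333, 0.2880, 0.3787)
P(in Junior after 4 years) = 0.3333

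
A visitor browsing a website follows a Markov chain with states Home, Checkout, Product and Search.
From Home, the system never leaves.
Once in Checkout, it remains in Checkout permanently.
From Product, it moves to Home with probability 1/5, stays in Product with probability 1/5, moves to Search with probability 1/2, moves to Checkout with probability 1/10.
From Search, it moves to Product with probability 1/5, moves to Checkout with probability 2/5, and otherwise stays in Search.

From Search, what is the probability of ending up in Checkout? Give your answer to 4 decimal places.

Let h(s) be the probability of absorption at Checkout starting from transient state s. Then h(Checkout) = 1 and h(Home) = 0. By first-step analysis:
h(Product) = 0.2·0 + 0.1·1 + 0.2·h(Product) + 0.5·h(Search)
h(Search) = 0.4·1 + 0.2·h(Product) + 0.4·h(Search)
Solving: h(Product) = 0.6842, h(Search) = 0.8947.
Starting from Search, the probability is 0.8947.

0.8947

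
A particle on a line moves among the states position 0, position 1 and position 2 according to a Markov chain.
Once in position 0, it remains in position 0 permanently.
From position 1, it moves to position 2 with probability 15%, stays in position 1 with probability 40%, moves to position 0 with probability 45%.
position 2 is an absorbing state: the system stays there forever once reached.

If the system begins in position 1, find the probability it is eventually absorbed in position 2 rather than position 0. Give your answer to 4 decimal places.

Let h(s) be the probability of absorption at position 2 starting from transient state s. Then h(position 2) = 1 and h(position 0) = 0. By first-step analysis:
h(position 1) = 0.45·0 + 0.4·h(position 1) + 0.15·1
Solving: h(position 1) = 0.2500.
Starting from position 1, the probability is 0.2500.

0.2500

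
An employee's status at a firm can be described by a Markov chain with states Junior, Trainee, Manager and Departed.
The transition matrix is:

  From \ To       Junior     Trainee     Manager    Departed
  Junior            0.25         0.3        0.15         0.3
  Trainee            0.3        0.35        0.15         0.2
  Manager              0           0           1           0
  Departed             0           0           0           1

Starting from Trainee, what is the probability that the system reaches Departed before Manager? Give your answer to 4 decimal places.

Let h(s) be the probability of absorption at Departed starting from transient state s. Then h(Departed) = 1 and h(Manager) = 0. By first-step analysis:
h(Junior) = 0.25·h(Junior) + 0.3·h(Trainee) + 0.15·0 + 0.3·1
h(Trainee) = 0.3·h(Junior) + 0.35·h(Trainee) + 0.15·0 + 0.2·1
Solving: h(Junior) = 0.6415, h(Trainee) = 0.6038.
Starting from Trainee, the probability is 0.6038.

0.6038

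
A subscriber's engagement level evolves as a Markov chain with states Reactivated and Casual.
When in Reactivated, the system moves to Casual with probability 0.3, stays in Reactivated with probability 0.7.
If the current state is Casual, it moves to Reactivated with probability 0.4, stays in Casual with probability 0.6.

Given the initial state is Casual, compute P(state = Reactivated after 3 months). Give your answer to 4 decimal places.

0.5560

Propagate the distribution vector 3 months from Casual.
After 0 months: (0.0000, 1.0000)
After 1 month: (0.4000, 0.6000)
After 2 months: (0.5200, 0.4800)
After 3 months: (0.5560, 0.4440)
P(in Reactivated after 3 months) = 0.5560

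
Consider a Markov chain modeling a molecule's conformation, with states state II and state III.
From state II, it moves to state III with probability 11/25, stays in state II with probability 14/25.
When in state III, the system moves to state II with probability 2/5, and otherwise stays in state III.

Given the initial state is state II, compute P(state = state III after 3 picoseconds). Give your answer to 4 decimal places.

0.5217

Propagate the distribution vector 3 picoseconds from state II.
After 0 picoseconds: (1.0000, 0.0000)
After 1 picosecond: (0.5600, 0.4400)
After 2 picoseconds: (0.4896, 0.5104)
After 3 picoseconds: (0.4783, 0.5217)
P(in state III after 3 picoseconds) = 0.5217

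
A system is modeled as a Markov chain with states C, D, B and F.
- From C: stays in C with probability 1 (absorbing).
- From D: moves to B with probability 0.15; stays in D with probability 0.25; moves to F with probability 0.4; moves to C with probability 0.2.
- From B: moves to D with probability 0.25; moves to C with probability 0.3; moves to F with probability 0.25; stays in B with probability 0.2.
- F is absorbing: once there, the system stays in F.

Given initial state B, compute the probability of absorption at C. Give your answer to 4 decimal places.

Let h(s) be the probability of absorption at C starting from transient state s. Then h(C) = 1 and h(F) = 0. By first-step analysis:
h(D) = 0.2·1 + 0.25·h(D) + 0.15·h(B) + 0.4·0
h(B) = 0.3·1 + 0.25·h(D) + 0.2·h(B) + 0.25·0
Solving: h(D) = 0.3644, h(B) = 0.4889.
Starting from B, the probability is 0.4889.

0.4889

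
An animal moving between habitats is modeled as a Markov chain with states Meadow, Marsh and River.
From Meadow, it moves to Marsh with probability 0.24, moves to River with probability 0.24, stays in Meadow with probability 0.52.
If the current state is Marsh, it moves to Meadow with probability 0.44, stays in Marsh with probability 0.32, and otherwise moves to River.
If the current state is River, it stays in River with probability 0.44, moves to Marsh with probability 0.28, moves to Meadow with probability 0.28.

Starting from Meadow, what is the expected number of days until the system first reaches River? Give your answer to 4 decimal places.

4.1667

Let t(s) be the expected number of days to first reach River from state s, with t(River) = 0. Conditioning on the first day:
t(Meadow) = 1 + 0.52·t(Meadow) + 0.24·t(Marsh)
t(Marsh) = 1 + 0.44·t(Meadow) + 0.32·t(Marsh)
Solving: t(Meadow) = 4.1667, t(Marsh) = 4.1667.
Expected days from Meadow to River: 4.1667.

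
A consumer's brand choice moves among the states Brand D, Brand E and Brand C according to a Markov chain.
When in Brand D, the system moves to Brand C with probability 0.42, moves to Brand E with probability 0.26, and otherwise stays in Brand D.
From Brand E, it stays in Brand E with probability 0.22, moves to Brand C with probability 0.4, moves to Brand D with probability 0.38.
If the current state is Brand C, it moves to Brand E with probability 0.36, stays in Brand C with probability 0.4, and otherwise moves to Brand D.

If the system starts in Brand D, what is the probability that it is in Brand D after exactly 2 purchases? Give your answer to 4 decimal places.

Sum over the intermediate state after 1 purchase:
P = P(Brand D→Brand D)·P(Brand D→Brand D) + P(Brand D→Brand E)·P(Brand E→Brand D) + P(Brand D→Brand C)·P(Brand C→Brand D)
  = 0.32×0.32 + 0.26×0.38 + 0.42×0.24
  = 0.1024 + 0.0988 + 0.1008 = 0.3020

0.3020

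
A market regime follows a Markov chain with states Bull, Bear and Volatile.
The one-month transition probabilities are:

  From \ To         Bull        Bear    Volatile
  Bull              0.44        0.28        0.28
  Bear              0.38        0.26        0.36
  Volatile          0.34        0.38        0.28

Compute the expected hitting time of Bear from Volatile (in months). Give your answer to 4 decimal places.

2.9221

Let t(s) be the expected number of months to first reach Bear from state s, with t(Bear) = 0. Conditioning on the first month:
t(Bull) = 1 + 0.44·t(Bull) + 0.28·t(Volatile)
t(Volatile) = 1 + 0.34·t(Bull) + 0.28·t(Volatile)
Solving: t(Bull) = 3.2468, t(Volatile) = 2.9221.
Expected months from Volatile to Bear: 2.9221.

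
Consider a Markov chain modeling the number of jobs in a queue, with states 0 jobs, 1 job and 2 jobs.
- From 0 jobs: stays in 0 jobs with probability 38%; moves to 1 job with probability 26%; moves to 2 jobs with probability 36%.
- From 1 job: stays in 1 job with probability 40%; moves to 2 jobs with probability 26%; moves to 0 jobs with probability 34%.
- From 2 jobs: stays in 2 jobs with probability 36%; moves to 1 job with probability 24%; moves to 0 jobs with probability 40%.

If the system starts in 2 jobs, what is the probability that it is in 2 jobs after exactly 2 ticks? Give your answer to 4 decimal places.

0.3360

Sum over the intermediate state after 1 tick:
P = P(2 jobs→0 jobs)·P(0 jobs→2 jobs) + P(2 jobs→1 job)·P(1 job→2 jobs) + P(2 jobs→2 jobs)·P(2 jobs→2 jobs)
  = 0.4×0.36 + 0.24×0.26 + 0.36×0.36
  = 0.1440 + 0.0624 + 0.1296 = 0.3360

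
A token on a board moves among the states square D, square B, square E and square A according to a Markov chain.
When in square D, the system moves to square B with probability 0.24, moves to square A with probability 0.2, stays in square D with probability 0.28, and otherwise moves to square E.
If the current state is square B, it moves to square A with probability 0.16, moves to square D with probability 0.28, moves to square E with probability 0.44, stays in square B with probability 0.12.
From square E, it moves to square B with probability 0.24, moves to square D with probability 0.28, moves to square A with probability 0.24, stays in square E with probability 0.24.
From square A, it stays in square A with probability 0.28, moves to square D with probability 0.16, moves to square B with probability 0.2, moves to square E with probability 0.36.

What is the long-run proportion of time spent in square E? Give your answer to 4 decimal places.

0.3181

Let the stationary distribution be π with π = πP and π_1 + π_2 + π_3 + π_4 = 1.
π_1 = 0.28·π_1 + 0.28·π_2 + 0.28·π_3 + 0.16·π_4
π_2 = 0.24·π_1 + 0.12·π_2 + 0.24·π_3 + 0.2·π_4
π_3 = 0.28·π_1 + 0.44·π_2 + 0.24·π_3 + 0.36·π_4
Solving with the normalization constraint gives π = (0.2533, 0.2063, 0.3181, 0.2222).
So the stationary probability of square E is 0.3181.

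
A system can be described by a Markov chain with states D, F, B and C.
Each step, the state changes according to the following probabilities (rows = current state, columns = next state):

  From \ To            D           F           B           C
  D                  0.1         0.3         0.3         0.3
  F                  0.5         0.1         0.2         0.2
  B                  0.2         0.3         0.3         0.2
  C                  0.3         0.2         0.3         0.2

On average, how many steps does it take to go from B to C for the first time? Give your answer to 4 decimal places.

4.4444

Let t(s) be the expected number of steps to first reach C from state s, with t(C) = 0. Conditioning on the first step:
t(D) = 1 + 0.1·t(D) + 0.3·t(F) + 0.3·t(B)
t(F) = 1 + 0.5·t(D) + 0.1·t(F) + 0.2·t(B)
t(B) = 1 + 0.2·t(D) + 0.3·t(F) + 0.3·t(B)
Solving: t(D) = 4.0404, t(F) = 4.3434, t(B) = 4.4444.
Expected steps from B to C: 4.4444.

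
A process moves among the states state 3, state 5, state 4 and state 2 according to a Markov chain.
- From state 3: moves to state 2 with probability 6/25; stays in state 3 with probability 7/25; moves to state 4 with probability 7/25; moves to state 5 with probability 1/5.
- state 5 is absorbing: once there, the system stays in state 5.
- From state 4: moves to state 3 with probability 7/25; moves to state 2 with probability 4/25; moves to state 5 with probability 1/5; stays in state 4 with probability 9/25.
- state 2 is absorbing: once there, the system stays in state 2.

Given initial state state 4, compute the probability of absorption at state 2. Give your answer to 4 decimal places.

Let h(s) be the probability of absorption at state 2 starting from transient state s. Then h(state 2) = 1 and h(state 5) = 0. By first-step analysis:
h(state 3) = 0.28·h(state 3) + 0.2·0 + 0.28·h(state 4) + 0.24·1
h(state 4) = 0.28·h(state 3) + 0.2·0 + 0.36·h(state 4) + 0.16·1
Solving: h(state 3) = 0.5188, h(state 4) = 0.4770.
Starting from state 4, the probability is 0.4770.

0.4770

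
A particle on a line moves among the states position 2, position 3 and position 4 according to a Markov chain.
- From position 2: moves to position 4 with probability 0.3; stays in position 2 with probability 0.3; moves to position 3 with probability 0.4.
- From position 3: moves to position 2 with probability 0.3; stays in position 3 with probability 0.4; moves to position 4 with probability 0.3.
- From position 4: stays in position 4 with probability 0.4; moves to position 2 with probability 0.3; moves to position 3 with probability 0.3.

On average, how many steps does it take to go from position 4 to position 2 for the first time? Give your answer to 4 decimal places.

Let t(s) be the expected number of steps to first reach position 2 from state s, with t(position 2) = 0. Conditioning on the first step:
t(position 3) = 1 + 0.4·t(position 3) + 0.3·t(position 4)
t(position 4) = 1 + 0.3·t(position 3) + 0.4·t(position 4)
Solving: t(position 3) = 3.3333, t(position 4) = 3.3333.
Expected steps from position 4 to position 2: 3.3333.

3.3333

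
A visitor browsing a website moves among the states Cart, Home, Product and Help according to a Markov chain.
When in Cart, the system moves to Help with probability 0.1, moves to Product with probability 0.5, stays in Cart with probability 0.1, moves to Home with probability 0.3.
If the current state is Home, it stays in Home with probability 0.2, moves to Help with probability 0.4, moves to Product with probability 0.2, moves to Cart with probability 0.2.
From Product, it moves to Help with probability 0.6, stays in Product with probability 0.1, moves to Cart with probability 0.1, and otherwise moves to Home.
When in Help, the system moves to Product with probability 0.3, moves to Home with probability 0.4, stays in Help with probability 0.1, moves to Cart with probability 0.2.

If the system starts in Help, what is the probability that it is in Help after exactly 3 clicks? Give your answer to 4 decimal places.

Propagate the distribution vector 3 clicks from Help.
After 0 clicks: (0.0000, 0.0000, 0.0000, 1.0000)
After 1 click: (0.2000, 0.4000, 0.3000, 0.1000)
After 2 clicks: (0.1500, 0.2400, 0.2400, 0.3700)
After 3 clicks: (0.1610, 0.2890, 0.2580, 0.2920)
P(in Help after 3 clicks) = 0.2920

0.2920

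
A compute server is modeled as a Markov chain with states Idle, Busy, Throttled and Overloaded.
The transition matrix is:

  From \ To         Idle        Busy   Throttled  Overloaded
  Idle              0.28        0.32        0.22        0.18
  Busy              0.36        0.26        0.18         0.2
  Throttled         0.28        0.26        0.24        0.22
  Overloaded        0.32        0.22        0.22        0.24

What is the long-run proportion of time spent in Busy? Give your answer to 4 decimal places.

0.2703

Let the stationary distribution be π with π = πP and π_1 + π_2 + π_3 + π_4 = 1.
π_1 = 0.28·π_1 + 0.36·π_2 + 0.28·π_3 + 0.32·π_4
π_2 = 0.32·π_1 + 0.26·π_2 + 0.26·π_3 + 0.22·π_4
π_3 = 0.22·π_1 + 0.18·π_2 + 0.24·π_3 + 0.22·π_4
Solving with the normalization constraint gives π = (0.3099, 0.2703, 0.2135, 0.2063).
So the stationary probability of Busy is 0.2703.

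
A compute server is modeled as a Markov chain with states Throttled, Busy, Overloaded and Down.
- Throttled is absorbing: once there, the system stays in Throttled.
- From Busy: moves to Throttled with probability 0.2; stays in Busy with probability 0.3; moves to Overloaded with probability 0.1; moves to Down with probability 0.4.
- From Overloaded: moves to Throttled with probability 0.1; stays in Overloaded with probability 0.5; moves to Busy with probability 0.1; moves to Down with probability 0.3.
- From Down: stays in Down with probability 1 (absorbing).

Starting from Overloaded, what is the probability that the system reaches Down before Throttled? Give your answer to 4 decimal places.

Let h(s) be the probability of absorption at Down starting from transient state s. Then h(Down) = 1 and h(Throttled) = 0. By first-step analysis:
h(Busy) = 0.2·0 + 0.3·h(Busy) + 0.1·h(Overloaded) + 0.4·1
h(Overloaded) = 0.1·0 + 0.1·h(Busy) + 0.5·h(Overloaded) + 0.3·1
Solving: h(Busy) = 0.6765, h(Overloaded) = 0.7353.
Starting from Overloaded, the probability is 0.7353.

0.7353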